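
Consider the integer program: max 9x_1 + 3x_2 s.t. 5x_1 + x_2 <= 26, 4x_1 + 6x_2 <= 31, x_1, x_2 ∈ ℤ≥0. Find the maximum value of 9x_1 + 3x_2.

48

(x_1,x_2)=(5,1): 5·5+1·1=26≤26, 4·5+6·1=26≤31, objective 48.
(x_1,x_2)=(5,0): 5·5+1·0=25≤26, 4·5+6·0=20≤31, objective 45.
Maximum is 48 at (x_1,x_2)=(5,1).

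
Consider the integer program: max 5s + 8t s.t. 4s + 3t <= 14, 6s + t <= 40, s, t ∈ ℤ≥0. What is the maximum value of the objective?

32

Relaxing integrality, the LP optimum is 37.33 at (s,t) = (0, 4.67), which is not an integer point.
(s,t)=(0,4): 4·0+3·4=12≤14, 6·0+1·4=4≤40, objective 32.
(s,t)=(1,3): 4·1+3·3=13≤14, 6·1+1·3=9≤40, objective 29.
(s,t)=(0,3): 4·0+3·3=9≤14, 6·0+1·3=3≤40, objective 24.
Maximum is 32 at (s,t)=(0,4).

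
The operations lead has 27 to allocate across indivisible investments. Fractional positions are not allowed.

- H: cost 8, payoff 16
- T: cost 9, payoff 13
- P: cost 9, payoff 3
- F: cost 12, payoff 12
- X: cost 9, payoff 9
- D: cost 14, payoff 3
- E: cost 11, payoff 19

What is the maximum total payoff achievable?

38

Allowing fractional choices, the relaxed optimum would be about 46.6, but investments are indivisible.
H + T + X: cost 8 + 9 + 9 = 26 ≤ 27, payoff 16 + 13 + 9 = 38.
T + E: cost 9 + 11 = 20 ≤ 27, payoff 13 + 19 = 32.
H + E: cost 8 + 11 = 19 ≤ 27, payoff 16 + 19 = 35.
Best is H, T, and X with total payoff 38.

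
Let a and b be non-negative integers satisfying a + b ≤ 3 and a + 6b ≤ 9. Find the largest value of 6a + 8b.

20

(a,b)=(2,1): 1·2+1·1=3≤3, 1·2+6·1=8≤9, objective 20.
(a,b)=(3,0): 1·3+1·0=3≤3, 1·3+6·0=3≤9, objective 18.
(a,b)=(1,1): 1·1+1·1=2≤3, 1·1+6·1=7≤9, objective 14.
No feasible integer point exceeds 20.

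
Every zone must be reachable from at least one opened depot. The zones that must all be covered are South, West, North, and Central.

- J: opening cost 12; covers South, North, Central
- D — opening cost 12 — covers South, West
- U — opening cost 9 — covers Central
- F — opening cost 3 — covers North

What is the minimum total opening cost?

24

This is a weighted set-cover instance.
The greedy cost-per-new-zone heuristic would pick F, J, and D for 27, but a cheaper cover exists.
Choose J and D: together they cover South, West, North, Central — every zone.
Total opening cost: 12 + 12 = 24.
No cover costs less than 24.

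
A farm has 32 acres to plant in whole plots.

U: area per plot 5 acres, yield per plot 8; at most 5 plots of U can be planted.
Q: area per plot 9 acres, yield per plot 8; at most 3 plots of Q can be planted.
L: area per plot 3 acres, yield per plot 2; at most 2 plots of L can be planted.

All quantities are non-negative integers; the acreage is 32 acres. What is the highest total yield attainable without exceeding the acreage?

U has the best ratio (8/5); taking only U gives at most 5×8 = 40 (stopped by the supply cap of 5).
Mixing does better — 5×U and 2×L: area 31 ≤ 32, yield 5·8 + 2·2 = 44.

44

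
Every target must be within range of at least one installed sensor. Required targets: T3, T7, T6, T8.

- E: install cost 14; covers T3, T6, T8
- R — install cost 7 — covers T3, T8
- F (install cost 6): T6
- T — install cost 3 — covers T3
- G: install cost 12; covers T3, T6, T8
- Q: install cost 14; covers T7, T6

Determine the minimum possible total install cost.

This is an integer covering problem.
The greedy cost-per-new-target heuristic would pick T, F, R, and Q for 30, but a cheaper cover exists.
Choose R and Q: together they cover T3, T7, T6, T8 — every target.
Total install cost: 7 + 14 = 21.
No cover costs less than 21.

21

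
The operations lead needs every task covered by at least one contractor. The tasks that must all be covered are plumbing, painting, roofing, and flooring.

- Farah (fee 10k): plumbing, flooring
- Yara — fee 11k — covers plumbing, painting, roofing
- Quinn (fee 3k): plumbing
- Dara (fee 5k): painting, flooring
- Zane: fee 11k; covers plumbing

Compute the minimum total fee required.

This is a weighted set-cover instance.
Choose Yara and Dara: together they cover plumbing, painting, roofing, flooring — every task.
Total fee: 11 + 5 = 16.

16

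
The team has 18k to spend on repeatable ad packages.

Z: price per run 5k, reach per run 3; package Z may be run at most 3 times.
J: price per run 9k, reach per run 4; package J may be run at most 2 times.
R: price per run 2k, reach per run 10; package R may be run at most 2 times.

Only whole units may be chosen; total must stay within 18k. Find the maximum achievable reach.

R has the best ratio (10/2); taking only R gives at most 2×10 = 20 (stopped by the supply cap of 2).
Mixing does better — 1×Z, 1×J, and 2×R: price 18 ≤ 18, reach 1·3 + 1·4 + 2·10 = 27.

27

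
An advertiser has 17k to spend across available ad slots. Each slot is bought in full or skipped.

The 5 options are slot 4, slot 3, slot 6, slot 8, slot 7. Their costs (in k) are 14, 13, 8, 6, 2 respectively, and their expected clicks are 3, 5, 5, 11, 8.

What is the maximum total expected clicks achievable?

24

slot 6 + slot 8 + slot 7: cost 8 + 6 + 2 = 16 ≤ 17, expected clicks 5 + 11 + 8 = 24.
slot 8 + slot 7: cost 6 + 2 = 8 ≤ 17, expected clicks 11 + 8 = 19.
Best is slot 6, slot 8, and slot 7 with total expected clicks 24.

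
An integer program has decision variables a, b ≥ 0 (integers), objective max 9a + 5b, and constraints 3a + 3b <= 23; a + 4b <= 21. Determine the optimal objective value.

Relaxing integrality, the LP optimum is 69.00 at (a,b) = (7.67, 0), which is not an integer point.
(a,b)=(7,0): 3·7+3·0=21≤23, 1·7+4·0=7≤21, objective 63.
(a,b)=(6,1): 3·6+3·1=21≤23, 1·6+4·1=10≤21, objective 59.
No feasible integer point exceeds 63.

63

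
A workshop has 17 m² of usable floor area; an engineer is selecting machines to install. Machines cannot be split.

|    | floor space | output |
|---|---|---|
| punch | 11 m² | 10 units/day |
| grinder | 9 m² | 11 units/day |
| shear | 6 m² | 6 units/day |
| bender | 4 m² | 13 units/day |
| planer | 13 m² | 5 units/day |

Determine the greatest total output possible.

24

grinder + bender: floor space 9 + 4 = 13 ≤ 17, output 11 + 13 = 24.
punch + bender: floor space 11 + 4 = 15 ≤ 17, output 10 + 13 = 23.
Best is grinder and bender with total output 24.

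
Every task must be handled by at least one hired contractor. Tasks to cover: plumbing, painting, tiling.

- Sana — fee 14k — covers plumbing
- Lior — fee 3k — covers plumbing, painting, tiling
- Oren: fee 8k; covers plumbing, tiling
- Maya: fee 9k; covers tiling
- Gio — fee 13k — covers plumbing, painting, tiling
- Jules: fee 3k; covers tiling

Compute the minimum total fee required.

3

This is a weighted set-cover instance.
Lior alone covers plumbing, painting, tiling — every task.
Total fee: 3.
No cover costs less than 3.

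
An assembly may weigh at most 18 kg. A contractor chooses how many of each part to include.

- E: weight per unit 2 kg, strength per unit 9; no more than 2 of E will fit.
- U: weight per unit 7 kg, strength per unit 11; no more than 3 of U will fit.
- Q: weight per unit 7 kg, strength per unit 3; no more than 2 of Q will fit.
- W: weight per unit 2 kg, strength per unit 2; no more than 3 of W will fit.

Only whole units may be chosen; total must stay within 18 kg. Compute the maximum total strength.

This is a bounded integer knapsack.
E has the best ratio (9/2); taking only E gives at most 2×9 = 18 (stopped by the supply cap of 2).
Mixing does better — 2×E and 2×U: weight 18 ≤ 18, strength 2·9 + 2·11 = 40.

40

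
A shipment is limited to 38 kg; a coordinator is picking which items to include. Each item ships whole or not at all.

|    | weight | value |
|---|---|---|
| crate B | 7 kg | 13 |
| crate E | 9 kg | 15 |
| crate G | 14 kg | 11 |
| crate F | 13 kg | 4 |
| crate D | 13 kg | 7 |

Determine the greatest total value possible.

39

Take crate B, crate E, and crate G: weight 7 + 9 + 14 = 30 ≤ 38, value 13 + 15 + 11 = 39.
No other feasible combination does better.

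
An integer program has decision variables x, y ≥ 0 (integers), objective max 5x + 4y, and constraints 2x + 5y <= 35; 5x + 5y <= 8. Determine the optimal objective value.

5

The continuous relaxation peaks at (1.6, 0) with value 8.00; rounding to a feasible lattice point costs some objective.
(x,y)=(1,0): 2·1+5·0=2≤35, 5·1+5·0=5≤8, objective 5.
(x,y)=(0,1): 2·0+5·1=5≤35, 5·0+5·1=5≤8, objective 4.
The best lattice point is (1,0), giving 5.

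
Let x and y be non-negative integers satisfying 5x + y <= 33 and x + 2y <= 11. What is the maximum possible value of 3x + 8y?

43

Relaxing integrality, the LP optimum is 44.00 at (x,y) = (0, 5.5), which is not an integer point.
(x,y)=(1,5): 5·1+1·5=10≤33, 1·1+2·5=11≤11, objective 43.
(x,y)=(0,5): 5·0+1·5=5≤33, 1·0+2·5=10≤11, objective 40.
(x,y)=(2,4): 5·2+1·4=14≤33, 1·2+2·4=10≤11, objective 38.
No feasible integer point exceeds 43.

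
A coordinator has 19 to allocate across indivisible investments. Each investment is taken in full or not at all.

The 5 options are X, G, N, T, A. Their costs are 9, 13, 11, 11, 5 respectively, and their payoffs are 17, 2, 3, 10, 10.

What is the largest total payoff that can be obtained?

Allowing fractional choices, the relaxed optimum would be about 31.5, but investments are indivisible.
T + A: cost 11 + 5 = 16 ≤ 19, payoff 10 + 10 = 20.
X + A: cost 9 + 5 = 14 ≤ 19, payoff 17 + 10 = 27.
X: cost 9 ≤ 19, payoff 17.
Best is X and A with total payoff 27.

27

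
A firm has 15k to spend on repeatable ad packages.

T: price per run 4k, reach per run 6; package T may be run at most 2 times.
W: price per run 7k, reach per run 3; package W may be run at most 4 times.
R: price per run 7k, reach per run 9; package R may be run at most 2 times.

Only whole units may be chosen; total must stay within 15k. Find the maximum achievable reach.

21

This is a bounded integer knapsack.
2×T and 1×R: price 15 ≤ 15, reach 2·6 + 1·9 = 21.
2×R: price 14 ≤ 15, reach 2·9 = 18.
Best is 21.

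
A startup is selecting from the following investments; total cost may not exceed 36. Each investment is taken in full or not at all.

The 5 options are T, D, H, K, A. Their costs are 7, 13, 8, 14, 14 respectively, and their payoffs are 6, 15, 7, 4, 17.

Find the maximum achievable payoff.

Allowing fractional choices, the relaxed optimum would be about 39.9, but investments are indivisible.
D + H + A: cost 13 + 8 + 14 = 35 ≤ 36, payoff 15 + 7 + 17 = 39.
T + D + A: cost 7 + 13 + 14 = 34 ≤ 36, payoff 6 + 15 + 17 = 38.
Best is D, H, and A with total payoff 39.

39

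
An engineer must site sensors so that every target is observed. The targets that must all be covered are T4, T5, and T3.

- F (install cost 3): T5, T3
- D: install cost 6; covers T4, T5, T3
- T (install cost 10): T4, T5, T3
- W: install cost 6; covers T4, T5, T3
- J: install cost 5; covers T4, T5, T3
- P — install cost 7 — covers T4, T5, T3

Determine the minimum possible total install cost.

J alone covers T4, T5, T3 — every target.
Total install cost: 5.

5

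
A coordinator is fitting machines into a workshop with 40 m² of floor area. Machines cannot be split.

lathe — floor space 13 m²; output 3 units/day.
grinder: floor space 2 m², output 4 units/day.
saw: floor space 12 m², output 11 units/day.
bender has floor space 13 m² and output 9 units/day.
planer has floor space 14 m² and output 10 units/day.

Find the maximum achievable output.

Allowing fractional choices, the relaxed optimum would be about 33.3, but machines are indivisible.
lathe + grinder + saw + bender: floor space 13 + 2 + 12 + 13 = 40 ≤ 40, output 3 + 4 + 11 + 9 = 27.
saw + bender + planer: floor space 12 + 13 + 14 = 39 ≤ 40, output 11 + 9 + 10 = 30.
grinder + saw + planer: floor space 2 + 12 + 14 = 28 ≤ 40, output 4 + 11 + 10 = 25.
Best is saw, bender, and planer with total output 30.

30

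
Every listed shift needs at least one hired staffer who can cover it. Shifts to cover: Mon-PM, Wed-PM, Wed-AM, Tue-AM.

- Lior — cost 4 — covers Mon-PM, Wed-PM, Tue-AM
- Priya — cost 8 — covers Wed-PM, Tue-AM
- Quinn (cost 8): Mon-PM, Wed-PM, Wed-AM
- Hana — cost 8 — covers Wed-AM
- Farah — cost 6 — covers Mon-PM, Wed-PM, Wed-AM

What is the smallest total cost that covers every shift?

10

Choose Lior and Farah: together they cover Mon-PM, Wed-PM, Wed-AM, Tue-AM — every shift.
Total cost: 4 + 6 = 10.
No cover costs less than 10.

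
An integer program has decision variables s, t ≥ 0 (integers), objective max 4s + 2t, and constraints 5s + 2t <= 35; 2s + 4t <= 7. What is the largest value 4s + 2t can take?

The continuous relaxation peaks at (3.5, 0) with value 14.00; rounding to a feasible lattice point costs some objective.
(s,t)=(3,0): 5·3+2·0=15≤35, 2·3+4·0=6≤7, objective 12.
(s,t)=(2,0): 5·2+2·0=10≤35, 2·2+4·0=4≤7, objective 8.
Maximum is 12 at (s,t)=(3,0).

12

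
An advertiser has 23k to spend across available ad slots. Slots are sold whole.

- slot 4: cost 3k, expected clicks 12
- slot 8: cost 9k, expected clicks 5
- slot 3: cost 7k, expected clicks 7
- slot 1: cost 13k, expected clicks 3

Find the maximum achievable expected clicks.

Allowing fractional choices, the relaxed optimum would be about 24.9, but ad slots are indivisible.
slot 4 + slot 8 + slot 3: cost 3 + 9 + 7 = 19 ≤ 23, expected clicks 12 + 5 + 7 = 24.
slot 4 + slot 3 + slot 1: cost 3 + 7 + 13 = 23 ≤ 23, expected clicks 12 + 7 + 3 = 22.
Best is slot 4, slot 8, and slot 3 with total expected clicks 24.

24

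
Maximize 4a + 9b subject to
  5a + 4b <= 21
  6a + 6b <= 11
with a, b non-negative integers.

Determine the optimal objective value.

9

(a,b)=(0,1): 5·0+4·1=4≤21, 6·0+6·1=6≤11, objective 9.
(a,b)=(1,0): 5·1+4·0=5≤21, 6·1+6·0=6≤11, objective 4.
(a,b)=(0,0): 5·0+4·0=0≤21, 6·0+6·0=0≤11, objective 0.
No feasible integer point exceeds 9.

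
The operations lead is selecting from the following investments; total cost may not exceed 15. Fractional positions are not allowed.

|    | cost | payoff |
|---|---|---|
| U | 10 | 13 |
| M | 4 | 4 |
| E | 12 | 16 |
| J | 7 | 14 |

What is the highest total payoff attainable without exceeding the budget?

18

Allowing fractional choices, the relaxed optimum would be about 24.7, but investments are indivisible.
U + M: cost 10 + 4 = 14 ≤ 15, payoff 13 + 4 = 17.
E: cost 12 ≤ 15, payoff 16.
M + J: cost 4 + 7 = 11 ≤ 15, payoff 4 + 14 = 18.
Best is M and J with total payoff 18.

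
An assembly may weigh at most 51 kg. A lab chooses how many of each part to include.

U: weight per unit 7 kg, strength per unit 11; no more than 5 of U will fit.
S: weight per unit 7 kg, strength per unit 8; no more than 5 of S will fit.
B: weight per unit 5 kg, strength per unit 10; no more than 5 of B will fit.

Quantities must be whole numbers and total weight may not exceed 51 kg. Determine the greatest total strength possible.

This is a bounded integer knapsack.
B has the best ratio (10/5); taking only B gives at most 5×10 = 50 (stopped by the supply cap of 5).
Mixing does better — 5×U and 3×B: weight 50 ≤ 51, strength 5·11 + 3·10 = 85.

85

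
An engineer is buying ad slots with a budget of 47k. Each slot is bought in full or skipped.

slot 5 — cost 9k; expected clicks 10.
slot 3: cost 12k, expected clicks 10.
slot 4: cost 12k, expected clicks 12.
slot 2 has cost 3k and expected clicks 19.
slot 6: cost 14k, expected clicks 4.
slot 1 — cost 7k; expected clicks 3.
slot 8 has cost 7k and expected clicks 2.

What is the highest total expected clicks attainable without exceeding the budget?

slot 5 + slot 3 + slot 4 + slot 2 + slot 8: cost 9 + 12 + 12 + 3 + 7 = 43 ≤ 47, expected clicks 10 + 10 + 12 + 19 + 2 = 53.
slot 5 + slot 3 + slot 4 + slot 2: cost 9 + 12 + 12 + 3 = 36 ≤ 47, expected clicks 10 + 10 + 12 + 19 = 51.
slot 5 + slot 3 + slot 4 + slot 2 + slot 1: cost 9 + 12 + 12 + 3 + 7 = 43 ≤ 47, expected clicks 10 + 10 + 12 + 19 + 3 = 54.
Best is slot 5, slot 3, slot 4, slot 2, and slot 1 with total expected clicks 54.

54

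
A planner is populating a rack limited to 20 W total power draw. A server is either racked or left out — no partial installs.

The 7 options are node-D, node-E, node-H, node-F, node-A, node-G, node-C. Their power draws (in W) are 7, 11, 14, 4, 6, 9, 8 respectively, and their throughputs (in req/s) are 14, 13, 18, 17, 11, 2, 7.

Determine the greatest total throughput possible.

42

node-D + node-F + node-C: power draw 7 + 4 + 8 = 19 ≤ 20, throughput 14 + 17 + 7 = 38.
node-D + node-F + node-A: power draw 7 + 4 + 6 = 17 ≤ 20, throughput 14 + 17 + 11 = 42.
Best is node-D, node-F, and node-A with total throughput 42.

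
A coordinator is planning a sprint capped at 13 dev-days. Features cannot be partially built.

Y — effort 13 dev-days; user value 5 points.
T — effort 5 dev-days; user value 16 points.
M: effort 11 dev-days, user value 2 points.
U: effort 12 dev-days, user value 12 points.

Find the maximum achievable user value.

Take T: effort 5 ≤ 13, user value 16.
No other feasible combination does better.

16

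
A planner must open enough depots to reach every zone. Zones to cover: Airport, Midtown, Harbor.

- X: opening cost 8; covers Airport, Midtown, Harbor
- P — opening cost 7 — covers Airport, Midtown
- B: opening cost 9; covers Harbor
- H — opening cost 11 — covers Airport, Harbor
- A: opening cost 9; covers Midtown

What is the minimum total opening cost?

8

X alone covers Airport, Midtown, Harbor — every zone.
Total opening cost: 8.
No cover costs less than 8.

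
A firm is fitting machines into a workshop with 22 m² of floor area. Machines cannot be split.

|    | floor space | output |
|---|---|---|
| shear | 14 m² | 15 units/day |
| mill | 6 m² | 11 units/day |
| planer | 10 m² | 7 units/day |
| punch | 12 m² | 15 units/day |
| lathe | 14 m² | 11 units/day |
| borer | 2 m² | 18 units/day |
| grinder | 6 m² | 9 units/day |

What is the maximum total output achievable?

Allowing fractional choices, the relaxed optimum would be about 48.0, but machines are indivisible.
punch + borer + grinder: floor space 12 + 2 + 6 = 20 ≤ 22, output 15 + 18 + 9 = 42.
mill + punch + borer: floor space 6 + 12 + 2 = 20 ≤ 22, output 11 + 15 + 18 = 44.
shear + mill + borer: floor space 14 + 6 + 2 = 22 ≤ 22, output 15 + 11 + 18 = 44.
The maximum output is 44; one optimal choice is mill, punch, and borer.

44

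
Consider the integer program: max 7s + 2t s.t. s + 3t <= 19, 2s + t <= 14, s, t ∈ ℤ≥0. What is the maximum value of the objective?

(s,t)=(7,0): 1·7+3·0=7≤19, 2·7+1·0=14≤14, objective 49.
(s,t)=(6,1): 1·6+3·1=9≤19, 2·6+1·1=13≤14, objective 44.
Maximum is 49 at (s,t)=(7,0).

49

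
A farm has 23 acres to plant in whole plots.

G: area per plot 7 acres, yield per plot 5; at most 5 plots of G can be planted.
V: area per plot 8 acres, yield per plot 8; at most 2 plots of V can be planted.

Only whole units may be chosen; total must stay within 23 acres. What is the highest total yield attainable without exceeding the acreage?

1×G and 2×V: area 23 ≤ 23, yield 1·5 + 2·8 = 21.
2×G and 1×V: area 22 ≤ 23, yield 2·5 + 1·8 = 18.
Best is 21.

21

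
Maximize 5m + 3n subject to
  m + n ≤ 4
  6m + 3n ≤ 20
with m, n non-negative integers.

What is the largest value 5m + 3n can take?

16

Relaxing integrality, the LP optimum is 17.33 at (m,n) = (2.67, 1.33), which is not an integer point.
(m,n)=(2,2) is feasible, giving 16.
(m,n)=(3,0) is feasible, giving 15.
Maximum is 16 at (m,n)=(2,2).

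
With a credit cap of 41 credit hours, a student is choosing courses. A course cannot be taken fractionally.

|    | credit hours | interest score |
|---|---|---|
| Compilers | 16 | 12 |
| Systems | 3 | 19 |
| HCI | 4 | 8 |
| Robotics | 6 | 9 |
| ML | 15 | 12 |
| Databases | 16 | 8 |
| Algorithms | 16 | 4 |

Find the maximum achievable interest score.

52

This is a 0-1 knapsack instance.
Allowing fractional choices, the relaxed optimum would be about 57.8, but courses are indivisible.
Systems + HCI + Robotics + ML: credit hours 3 + 4 + 6 + 15 = 28 ≤ 41, interest score 19 + 8 + 9 + 12 = 48.
Compilers + Systems + HCI + ML: credit hours 16 + 3 + 4 + 15 = 38 ≤ 41, interest score 12 + 19 + 8 + 12 = 51.
Compilers + Systems + Robotics + ML: credit hours 16 + 3 + 6 + 15 = 40 ≤ 41, interest score 12 + 19 + 9 + 12 = 52.
Best is Compilers, Systems, Robotics, and ML with total interest score 52.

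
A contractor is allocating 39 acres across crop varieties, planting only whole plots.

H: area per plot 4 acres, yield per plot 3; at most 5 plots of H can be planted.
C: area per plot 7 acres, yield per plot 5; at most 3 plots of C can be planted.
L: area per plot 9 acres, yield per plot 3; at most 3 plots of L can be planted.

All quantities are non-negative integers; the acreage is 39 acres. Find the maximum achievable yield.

4×H and 3×C: area 37 ≤ 39, yield 4·3 + 3·5 = 27.
4×H, 2×C, and 1×L: area 39 ≤ 39, yield 4·3 + 2·5 + 1·3 = 25.
Best is 27.

27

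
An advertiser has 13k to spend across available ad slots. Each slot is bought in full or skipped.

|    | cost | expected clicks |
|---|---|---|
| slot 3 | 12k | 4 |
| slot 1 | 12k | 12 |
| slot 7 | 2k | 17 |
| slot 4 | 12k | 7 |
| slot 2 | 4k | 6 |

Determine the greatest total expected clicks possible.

23

Treat it as a binary knapsack problem.
Allowing fractional choices, the relaxed optimum would be about 30.0, but ad slots are indivisible.
slot 7 + slot 2: cost 2 + 4 = 6 ≤ 13, expected clicks 17 + 6 = 23.
slot 7: cost 2 ≤ 13, expected clicks 17.
slot 1: cost 12 ≤ 13, expected clicks 12.
Best is slot 7 and slot 2 with total expected clicks 23.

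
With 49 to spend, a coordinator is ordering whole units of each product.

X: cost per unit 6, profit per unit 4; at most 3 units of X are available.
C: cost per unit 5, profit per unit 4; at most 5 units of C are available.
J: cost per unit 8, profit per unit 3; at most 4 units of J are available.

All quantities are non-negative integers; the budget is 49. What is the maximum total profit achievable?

This is a bounded integer knapsack.
2×X, 5×C, and 1×J: cost 45 ≤ 49, profit 2·4 + 5·4 + 1·3 = 31.
3×X and 5×C: cost 43 ≤ 49, profit 3·4 + 5·4 = 32.
Best is 32.

32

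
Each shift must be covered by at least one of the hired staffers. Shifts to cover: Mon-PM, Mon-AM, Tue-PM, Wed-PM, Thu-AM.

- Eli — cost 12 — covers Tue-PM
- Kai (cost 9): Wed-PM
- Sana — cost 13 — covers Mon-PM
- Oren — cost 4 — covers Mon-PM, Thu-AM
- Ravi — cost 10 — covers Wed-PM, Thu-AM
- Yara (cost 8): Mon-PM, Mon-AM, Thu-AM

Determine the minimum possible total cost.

This is an integer covering problem.
The greedy cost-per-new-shift heuristic would pick Oren, Yara, Kai, and Eli for 33, but a cheaper cover exists.
Choose Eli, Kai, and Yara: together they cover Mon-PM, Mon-AM, Tue-PM, Wed-PM, Thu-AM — every shift.
Total cost: 12 + 9 + 8 = 29.
No cover costs less than 29.

29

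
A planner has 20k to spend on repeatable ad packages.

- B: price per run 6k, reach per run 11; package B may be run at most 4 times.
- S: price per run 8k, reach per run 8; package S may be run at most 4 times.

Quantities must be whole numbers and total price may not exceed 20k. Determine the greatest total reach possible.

This is a bounded integer knapsack.
3×B: price 18 ≤ 20, reach 3·11 = 33.
2×B and 1×S: price 20 ≤ 20, reach 2·11 + 1·8 = 30.
Best is 33.

33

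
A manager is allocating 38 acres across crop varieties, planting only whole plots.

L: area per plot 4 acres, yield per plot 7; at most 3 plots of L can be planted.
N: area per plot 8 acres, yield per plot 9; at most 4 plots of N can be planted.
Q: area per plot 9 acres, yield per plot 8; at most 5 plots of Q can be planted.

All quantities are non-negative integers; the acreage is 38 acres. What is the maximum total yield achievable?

48

L has the best ratio (7/4); taking only L gives at most 3×7 = 21 (stopped by the supply cap of 3).
Mixing does better — 3×L and 3×N: area 36 ≤ 38, yield 3·7 + 3·9 = 48.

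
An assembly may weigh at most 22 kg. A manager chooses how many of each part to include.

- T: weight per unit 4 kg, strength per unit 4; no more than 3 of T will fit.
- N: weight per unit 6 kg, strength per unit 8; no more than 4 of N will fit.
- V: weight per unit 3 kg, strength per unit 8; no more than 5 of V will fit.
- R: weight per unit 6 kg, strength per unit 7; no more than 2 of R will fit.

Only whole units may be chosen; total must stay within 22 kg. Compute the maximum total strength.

48

Take 1×N and 5×V: weight 21 ≤ 22, strength 1·8 + 5·8 = 48.
V has the best ratio (8/3) and is taken to its limit of 5; remaining capacity is filled optimally with the others.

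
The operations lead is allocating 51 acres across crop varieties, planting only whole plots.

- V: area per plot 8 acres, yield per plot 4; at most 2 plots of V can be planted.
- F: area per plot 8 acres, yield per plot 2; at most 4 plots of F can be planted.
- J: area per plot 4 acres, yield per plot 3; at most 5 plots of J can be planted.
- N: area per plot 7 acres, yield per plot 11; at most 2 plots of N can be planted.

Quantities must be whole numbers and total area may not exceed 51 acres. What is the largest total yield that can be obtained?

45

2×V, 5×J, and 2×N: area 50 ≤ 51, yield 2·4 + 5·3 + 2·11 = 45.
1×V, 1×F, 5×J, and 2×N: area 50 ≤ 51, yield 1·4 + 1·2 + 5·3 + 2·11 = 43.
Best is 45.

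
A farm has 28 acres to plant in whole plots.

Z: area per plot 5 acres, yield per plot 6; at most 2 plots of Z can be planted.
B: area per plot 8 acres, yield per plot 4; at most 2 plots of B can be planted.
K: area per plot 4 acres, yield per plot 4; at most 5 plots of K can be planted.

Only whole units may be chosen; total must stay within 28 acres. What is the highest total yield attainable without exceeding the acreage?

Z has the best ratio (6/5); taking only Z gives at most 2×6 = 12 (stopped by the supply cap of 2).
Mixing does better — 2×Z and 4×K: area 26 ≤ 28, yield 2·6 + 4·4 = 28.

28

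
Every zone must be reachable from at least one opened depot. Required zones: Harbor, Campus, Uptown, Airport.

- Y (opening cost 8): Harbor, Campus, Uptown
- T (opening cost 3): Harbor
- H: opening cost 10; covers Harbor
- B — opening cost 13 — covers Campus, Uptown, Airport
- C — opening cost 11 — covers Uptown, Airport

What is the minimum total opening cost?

16

Choose T and B: together they cover Harbor, Campus, Uptown, Airport — every zone.
Total opening cost: 3 + 13 = 16.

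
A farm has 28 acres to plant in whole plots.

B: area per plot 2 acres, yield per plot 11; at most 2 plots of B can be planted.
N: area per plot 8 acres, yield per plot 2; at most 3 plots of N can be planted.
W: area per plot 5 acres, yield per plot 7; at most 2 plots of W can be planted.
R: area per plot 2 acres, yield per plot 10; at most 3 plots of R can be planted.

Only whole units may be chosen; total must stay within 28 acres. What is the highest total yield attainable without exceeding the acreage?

Take 2×B, 1×N, 2×W, and 3×R: area 28 ≤ 28, yield 2·11 + 1·2 + 2·7 + 3·10 = 68.
B has the best ratio (11/2) and is taken to its limit of 2; remaining capacity is filled optimally with the others.

68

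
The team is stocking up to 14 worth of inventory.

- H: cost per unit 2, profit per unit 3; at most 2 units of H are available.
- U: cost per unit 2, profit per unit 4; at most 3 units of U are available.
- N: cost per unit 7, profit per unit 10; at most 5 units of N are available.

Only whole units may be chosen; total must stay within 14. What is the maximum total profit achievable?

22

This is a bounded integer knapsack.
1×H, 2×U, and 1×N: cost 13 ≤ 14, profit 1·3 + 2·4 + 1·10 = 21.
3×U and 1×N: cost 13 ≤ 14, profit 3·4 + 1·10 = 22.
Best is 22.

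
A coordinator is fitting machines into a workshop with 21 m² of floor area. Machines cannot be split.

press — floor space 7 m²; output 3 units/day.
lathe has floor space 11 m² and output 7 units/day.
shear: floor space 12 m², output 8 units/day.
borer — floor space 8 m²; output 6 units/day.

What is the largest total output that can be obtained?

Take shear and borer: floor space 12 + 8 = 20 ≤ 21, output 8 + 6 = 14.
No other feasible combination does better.

14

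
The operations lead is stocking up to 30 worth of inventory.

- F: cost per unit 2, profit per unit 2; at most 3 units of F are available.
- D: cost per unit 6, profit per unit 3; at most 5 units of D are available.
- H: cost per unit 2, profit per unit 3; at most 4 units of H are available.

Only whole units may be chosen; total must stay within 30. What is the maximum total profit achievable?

This is a bounded integer knapsack.
2×F, 3×D, and 4×H: cost 30 ≤ 30, profit 2·2 + 3·3 + 4·3 = 25.
3×F, 2×D, and 4×H: cost 26 ≤ 30, profit 3·2 + 2·3 + 4·3 = 24.
Best is 25.

25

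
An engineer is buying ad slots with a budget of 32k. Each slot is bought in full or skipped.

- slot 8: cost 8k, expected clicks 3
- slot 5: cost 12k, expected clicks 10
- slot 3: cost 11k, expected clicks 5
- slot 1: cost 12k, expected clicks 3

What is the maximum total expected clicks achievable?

18

Allowing fractional choices, the relaxed optimum would be about 18.2, but ad slots are indivisible.
slot 8 + slot 5 + slot 1: cost 8 + 12 + 12 = 32 ≤ 32, expected clicks 3 + 10 + 3 = 16.
slot 8 + slot 5 + slot 3: cost 8 + 12 + 11 = 31 ≤ 32, expected clicks 3 + 10 + 5 = 18.
Best is slot 8, slot 5, and slot 3 with total expected clicks 18.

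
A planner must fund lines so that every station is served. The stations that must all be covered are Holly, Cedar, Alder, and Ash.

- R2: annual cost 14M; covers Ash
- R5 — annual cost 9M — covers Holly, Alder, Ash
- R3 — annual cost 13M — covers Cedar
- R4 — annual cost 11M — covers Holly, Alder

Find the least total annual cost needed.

Choose R5 and R3: together they cover Holly, Cedar, Alder, Ash — every station.
Total annual cost: 9 + 13 = 22.
No cover costs less than 22.

22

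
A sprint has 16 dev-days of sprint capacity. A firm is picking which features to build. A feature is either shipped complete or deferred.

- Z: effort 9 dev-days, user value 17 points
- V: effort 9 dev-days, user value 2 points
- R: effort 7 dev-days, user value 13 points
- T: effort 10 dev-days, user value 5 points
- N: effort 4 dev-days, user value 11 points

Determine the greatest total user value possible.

30

Allowing fractional choices, the relaxed optimum would be about 33.6, but features are indivisible.
Z + R: effort 9 + 7 = 16 ≤ 16, user value 17 + 13 = 30.
Z + N: effort 9 + 4 = 13 ≤ 16, user value 17 + 11 = 28.
R + N: effort 7 + 4 = 11 ≤ 16, user value 13 + 11 = 24.
Best is Z and R with total user value 30.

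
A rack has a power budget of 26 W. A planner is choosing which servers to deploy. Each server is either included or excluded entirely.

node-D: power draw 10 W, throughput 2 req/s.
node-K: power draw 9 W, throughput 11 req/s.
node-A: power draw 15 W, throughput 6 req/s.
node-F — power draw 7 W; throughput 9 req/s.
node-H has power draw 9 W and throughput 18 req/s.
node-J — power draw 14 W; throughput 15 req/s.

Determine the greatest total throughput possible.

Allowing fractional choices, the relaxed optimum would be about 39.1, but servers are indivisible.
node-K + node-H: power draw 9 + 9 = 18 ≤ 26, throughput 11 + 18 = 29.
node-H + node-J: power draw 9 + 14 = 23 ≤ 26, throughput 18 + 15 = 33.
node-K + node-F + node-H: power draw 9 + 7 + 9 = 25 ≤ 26, throughput 11 + 9 + 18 = 38.
Best is node-K, node-F, and node-H with total throughput 38.

38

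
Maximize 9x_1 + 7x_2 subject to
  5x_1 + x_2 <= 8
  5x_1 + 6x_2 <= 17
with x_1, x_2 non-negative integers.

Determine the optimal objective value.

23

(x_1,x_2)=(1,2): 5·1+1·2=7≤8, 5·1+6·2=17≤17, objective 23.
(x_1,x_2)=(1,1): 5·1+1·1=6≤8, 5·1+6·1=11≤17, objective 16.
(x_1,x_2)=(0,2): 5·0+1·2=2≤8, 5·0+6·2=12≤17, objective 14.
(x_1,x_2)=(1,0): 5·1+1·0=5≤8, 5·1+6·0=5≤17, objective 9.
The best lattice point is (1,2), giving 23.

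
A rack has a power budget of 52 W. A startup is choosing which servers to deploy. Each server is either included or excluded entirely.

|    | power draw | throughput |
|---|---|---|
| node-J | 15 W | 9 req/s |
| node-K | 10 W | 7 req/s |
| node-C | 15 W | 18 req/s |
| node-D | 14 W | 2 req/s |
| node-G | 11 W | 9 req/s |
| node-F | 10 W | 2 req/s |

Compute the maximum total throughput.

This is a 0-1 knapsack instance.
Take node-J, node-K, node-C, and node-G: power draw 15 + 10 + 15 + 11 = 51 ≤ 52, throughput 9 + 7 + 18 + 9 = 43.
No other feasible combination does better.

43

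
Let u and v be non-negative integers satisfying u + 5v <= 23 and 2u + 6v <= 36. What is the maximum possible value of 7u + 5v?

(u,v)=(18,0): 1·18+5·0=18≤23, 2·18+6·0=36≤36, objective 126.
(u,v)=(17,0): 1·17+5·0=17≤23, 2·17+6·0=34≤36, objective 119.
No feasible integer point exceeds 126.

126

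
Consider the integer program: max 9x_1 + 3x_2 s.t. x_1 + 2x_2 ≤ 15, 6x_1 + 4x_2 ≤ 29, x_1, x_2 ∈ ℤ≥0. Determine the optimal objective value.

Relaxing integrality, the LP optimum is 43.50 at (x_1,x_2) = (4.83, 0), which is not an integer point.
(x_1,x_2)=(4,1): 1·4+2·1=6≤15, 6·4+4·1=28≤29, objective 39.
(x_1,x_2)=(4,0): 1·4+2·0=4≤15, 6·4+4·0=24≤29, objective 36.
(x_1,x_2)=(3,2): 1·3+2·2=7≤15, 6·3+4·2=26≤29, objective 33.
Maximum is 39 at (x_1,x_2)=(4,1).

39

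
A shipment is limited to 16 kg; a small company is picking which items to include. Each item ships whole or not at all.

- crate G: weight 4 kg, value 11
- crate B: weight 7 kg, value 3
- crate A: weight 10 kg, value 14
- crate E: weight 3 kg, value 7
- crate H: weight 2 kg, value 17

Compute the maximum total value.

Allowing fractional choices, the relaxed optimum would be about 44.8, but items are indivisible.
crate A + crate E + crate H: weight 10 + 3 + 2 = 15 ≤ 16, value 14 + 7 + 17 = 38.
crate G + crate B + crate E + crate H: weight 4 + 7 + 3 + 2 = 16 ≤ 16, value 11 + 3 + 7 + 17 = 38.
crate G + crate A + crate H: weight 4 + 10 + 2 = 16 ≤ 16, value 11 + 14 + 17 = 42.
Best is crate G, crate A, and crate H with total value 42.

42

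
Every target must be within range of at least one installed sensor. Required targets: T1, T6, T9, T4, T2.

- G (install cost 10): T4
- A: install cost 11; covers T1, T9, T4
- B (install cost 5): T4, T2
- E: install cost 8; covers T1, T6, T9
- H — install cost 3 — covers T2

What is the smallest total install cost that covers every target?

13

Choose B and E: together they cover T1, T6, T9, T4, T2 — every target.
Total install cost: 5 + 8 = 13.
No cover costs less than 13.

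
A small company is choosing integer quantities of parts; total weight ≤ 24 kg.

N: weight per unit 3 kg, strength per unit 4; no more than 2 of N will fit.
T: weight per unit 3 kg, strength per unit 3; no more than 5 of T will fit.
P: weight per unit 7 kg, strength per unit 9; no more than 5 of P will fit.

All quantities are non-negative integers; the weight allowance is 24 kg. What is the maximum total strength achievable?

1×N and 3×P: weight 24 ≤ 24, strength 1·4 + 3·9 = 31.
1×T and 3×P: weight 24 ≤ 24, strength 1·3 + 3·9 = 30.
Best is 31.

31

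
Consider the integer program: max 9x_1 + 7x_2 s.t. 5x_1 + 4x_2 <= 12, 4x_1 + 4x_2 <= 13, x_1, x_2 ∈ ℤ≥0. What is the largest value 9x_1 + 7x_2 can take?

21

(x_1,x_2)=(0,3): 5·0+4·3=12≤12, 4·0+4·3=12≤13, objective 21.
(x_1,x_2)=(2,0): 5·2+4·0=10≤12, 4·2+4·0=8≤13, objective 18.
(x_1,x_2)=(1,1): 5·1+4·1=9≤12, 4·1+4·1=8≤13, objective 16.
The best lattice point is (0,3), giving 21.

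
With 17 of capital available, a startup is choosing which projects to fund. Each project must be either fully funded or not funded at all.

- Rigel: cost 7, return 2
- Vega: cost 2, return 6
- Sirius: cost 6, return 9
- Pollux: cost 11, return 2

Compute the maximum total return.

Take Rigel, Vega, and Sirius: cost 7 + 2 + 6 = 15 ≤ 17, return 2 + 6 + 9 = 17.
No other feasible combination does better.

17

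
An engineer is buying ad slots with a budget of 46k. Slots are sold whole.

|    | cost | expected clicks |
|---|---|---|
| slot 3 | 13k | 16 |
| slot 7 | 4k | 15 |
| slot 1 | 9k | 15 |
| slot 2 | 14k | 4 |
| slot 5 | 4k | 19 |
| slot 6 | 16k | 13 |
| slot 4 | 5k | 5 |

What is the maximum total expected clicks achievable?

78

Take slot 3, slot 7, slot 1, slot 5, and slot 6: cost 13 + 4 + 9 + 4 + 16 = 46 ≤ 46, expected clicks 16 + 15 + 15 + 19 + 13 = 78.
No other feasible combination does better.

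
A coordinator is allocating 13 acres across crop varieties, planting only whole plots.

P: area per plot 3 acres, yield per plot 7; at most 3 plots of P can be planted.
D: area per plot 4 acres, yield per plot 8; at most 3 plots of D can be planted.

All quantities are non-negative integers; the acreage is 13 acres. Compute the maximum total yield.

P has the best ratio (7/3); taking only P gives at most 3×7 = 21 (stopped by the supply cap of 3).
Mixing does better — 3×P and 1×D: area 13 ≤ 13, yield 3·7 + 1·8 = 29.

29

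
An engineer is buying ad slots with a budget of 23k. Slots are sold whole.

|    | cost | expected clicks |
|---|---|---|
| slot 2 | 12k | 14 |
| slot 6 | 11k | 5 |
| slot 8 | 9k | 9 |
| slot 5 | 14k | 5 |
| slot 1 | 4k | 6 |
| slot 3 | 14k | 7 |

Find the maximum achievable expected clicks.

23

This is an integer program with binary decision variables.
Allowing fractional choices, the relaxed optimum would be about 27.0, but ad slots are indivisible.
slot 2 + slot 6: cost 12 + 11 = 23 ≤ 23, expected clicks 14 + 5 = 19.
slot 2 + slot 8: cost 12 + 9 = 21 ≤ 23, expected clicks 14 + 9 = 23.
slot 2 + slot 1: cost 12 + 4 = 16 ≤ 23, expected clicks 14 + 6 = 20.
Best is slot 2 and slot 8 with total expected clicks 23.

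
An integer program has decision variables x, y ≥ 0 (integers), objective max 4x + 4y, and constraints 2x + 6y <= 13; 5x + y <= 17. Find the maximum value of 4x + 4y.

16

(x,y)=(3,1): 2·3+6·1=12≤13, 5·3+1·1=16≤17, objective 16.
(x,y)=(2,1): 2·2+6·1=10≤13, 5·2+1·1=11≤17, objective 12.
(x,y)=(3,0): 2·3+6·0=6≤13, 5·3+1·0=15≤17, objective 12.
Maximum is 16 at (x,y)=(3,1).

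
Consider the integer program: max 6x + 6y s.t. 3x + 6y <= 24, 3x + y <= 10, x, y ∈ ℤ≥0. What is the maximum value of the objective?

(x,y)=(2,3): 3·2+6·3=24≤24, 3·2+1·3=9≤10, objective 30.
(x,y)=(3,1): 3·3+6·1=15≤24, 3·3+1·1=10≤10, objective 24.
(x,y)=(2,2): 3·2+6·2=18≤24, 3·2+1·2=8≤10, objective 24.
The best lattice point is (2,3), giving 30.

30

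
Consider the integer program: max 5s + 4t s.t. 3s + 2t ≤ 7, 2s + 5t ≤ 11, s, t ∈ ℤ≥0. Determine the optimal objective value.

10

(s,t)=(2,0) is feasible, giving 10.
(s,t)=(1,1) is feasible, giving 9.
Maximum is 10 at (s,t)=(2,0).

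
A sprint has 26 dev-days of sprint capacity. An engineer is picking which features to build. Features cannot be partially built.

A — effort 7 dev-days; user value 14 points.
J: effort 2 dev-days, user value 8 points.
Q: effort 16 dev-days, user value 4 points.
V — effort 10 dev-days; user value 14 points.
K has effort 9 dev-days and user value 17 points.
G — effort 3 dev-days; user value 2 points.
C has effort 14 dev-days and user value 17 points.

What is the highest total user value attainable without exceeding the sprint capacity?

This is a 0-1 knapsack instance.
Take A, V, and K: effort 7 + 10 + 9 = 26 ≤ 26, user value 14 + 14 + 17 = 45.
No other feasible combination does better.

45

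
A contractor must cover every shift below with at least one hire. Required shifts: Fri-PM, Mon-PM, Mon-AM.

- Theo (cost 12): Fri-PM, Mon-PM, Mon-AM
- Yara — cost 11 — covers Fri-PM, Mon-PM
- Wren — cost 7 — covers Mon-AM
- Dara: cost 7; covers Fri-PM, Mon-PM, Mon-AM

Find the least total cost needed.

7

This is an integer covering problem.
Dara alone covers Fri-PM, Mon-PM, Mon-AM — every shift.
Total cost: 7.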